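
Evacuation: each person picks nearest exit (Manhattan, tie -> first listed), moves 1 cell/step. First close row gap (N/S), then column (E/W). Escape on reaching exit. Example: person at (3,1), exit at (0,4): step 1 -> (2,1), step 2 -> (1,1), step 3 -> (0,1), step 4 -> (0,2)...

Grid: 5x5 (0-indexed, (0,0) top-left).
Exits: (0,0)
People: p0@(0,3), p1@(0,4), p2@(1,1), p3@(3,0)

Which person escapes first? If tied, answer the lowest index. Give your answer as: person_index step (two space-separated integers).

Step 1: p0:(0,3)->(0,2) | p1:(0,4)->(0,3) | p2:(1,1)->(0,1) | p3:(3,0)->(2,0)
Step 2: p0:(0,2)->(0,1) | p1:(0,3)->(0,2) | p2:(0,1)->(0,0)->EXIT | p3:(2,0)->(1,0)
Step 3: p0:(0,1)->(0,0)->EXIT | p1:(0,2)->(0,1) | p2:escaped | p3:(1,0)->(0,0)->EXIT
Step 4: p0:escaped | p1:(0,1)->(0,0)->EXIT | p2:escaped | p3:escaped
Exit steps: [3, 4, 2, 3]
First to escape: p2 at step 2

Answer: 2 2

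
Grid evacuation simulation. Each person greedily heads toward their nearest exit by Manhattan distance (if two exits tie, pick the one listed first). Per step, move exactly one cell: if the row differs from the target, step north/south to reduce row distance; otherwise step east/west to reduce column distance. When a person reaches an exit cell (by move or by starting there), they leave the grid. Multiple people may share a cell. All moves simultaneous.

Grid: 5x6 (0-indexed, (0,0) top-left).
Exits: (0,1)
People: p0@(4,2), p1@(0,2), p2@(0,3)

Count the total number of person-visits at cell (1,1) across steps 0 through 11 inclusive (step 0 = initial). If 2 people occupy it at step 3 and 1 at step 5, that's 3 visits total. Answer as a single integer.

Step 0: p0@(4,2) p1@(0,2) p2@(0,3) -> at (1,1): 0 [-], cum=0
Step 1: p0@(3,2) p1@ESC p2@(0,2) -> at (1,1): 0 [-], cum=0
Step 2: p0@(2,2) p1@ESC p2@ESC -> at (1,1): 0 [-], cum=0
Step 3: p0@(1,2) p1@ESC p2@ESC -> at (1,1): 0 [-], cum=0
Step 4: p0@(0,2) p1@ESC p2@ESC -> at (1,1): 0 [-], cum=0
Step 5: p0@ESC p1@ESC p2@ESC -> at (1,1): 0 [-], cum=0
Total visits = 0

Answer: 0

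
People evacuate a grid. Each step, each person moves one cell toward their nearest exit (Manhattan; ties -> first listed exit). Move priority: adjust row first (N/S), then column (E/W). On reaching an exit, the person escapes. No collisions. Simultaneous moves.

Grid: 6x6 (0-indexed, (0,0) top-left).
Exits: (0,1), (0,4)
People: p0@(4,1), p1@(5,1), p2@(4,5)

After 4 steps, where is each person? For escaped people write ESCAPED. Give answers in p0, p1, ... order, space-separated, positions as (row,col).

Step 1: p0:(4,1)->(3,1) | p1:(5,1)->(4,1) | p2:(4,5)->(3,5)
Step 2: p0:(3,1)->(2,1) | p1:(4,1)->(3,1) | p2:(3,5)->(2,5)
Step 3: p0:(2,1)->(1,1) | p1:(3,1)->(2,1) | p2:(2,5)->(1,5)
Step 4: p0:(1,1)->(0,1)->EXIT | p1:(2,1)->(1,1) | p2:(1,5)->(0,5)

ESCAPED (1,1) (0,5)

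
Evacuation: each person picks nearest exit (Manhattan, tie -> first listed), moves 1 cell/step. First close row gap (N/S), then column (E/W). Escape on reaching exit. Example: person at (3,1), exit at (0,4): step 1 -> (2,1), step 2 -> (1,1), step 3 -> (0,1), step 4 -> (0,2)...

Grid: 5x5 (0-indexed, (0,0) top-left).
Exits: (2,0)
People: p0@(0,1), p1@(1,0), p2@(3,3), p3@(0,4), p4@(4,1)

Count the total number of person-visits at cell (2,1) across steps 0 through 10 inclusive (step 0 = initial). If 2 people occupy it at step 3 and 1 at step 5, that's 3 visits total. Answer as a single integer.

Step 0: p0@(0,1) p1@(1,0) p2@(3,3) p3@(0,4) p4@(4,1) -> at (2,1): 0 [-], cum=0
Step 1: p0@(1,1) p1@ESC p2@(2,3) p3@(1,4) p4@(3,1) -> at (2,1): 0 [-], cum=0
Step 2: p0@(2,1) p1@ESC p2@(2,2) p3@(2,4) p4@(2,1) -> at (2,1): 2 [p0,p4], cum=2
Step 3: p0@ESC p1@ESC p2@(2,1) p3@(2,3) p4@ESC -> at (2,1): 1 [p2], cum=3
Step 4: p0@ESC p1@ESC p2@ESC p3@(2,2) p4@ESC -> at (2,1): 0 [-], cum=3
Step 5: p0@ESC p1@ESC p2@ESC p3@(2,1) p4@ESC -> at (2,1): 1 [p3], cum=4
Step 6: p0@ESC p1@ESC p2@ESC p3@ESC p4@ESC -> at (2,1): 0 [-], cum=4
Total visits = 4

Answer: 4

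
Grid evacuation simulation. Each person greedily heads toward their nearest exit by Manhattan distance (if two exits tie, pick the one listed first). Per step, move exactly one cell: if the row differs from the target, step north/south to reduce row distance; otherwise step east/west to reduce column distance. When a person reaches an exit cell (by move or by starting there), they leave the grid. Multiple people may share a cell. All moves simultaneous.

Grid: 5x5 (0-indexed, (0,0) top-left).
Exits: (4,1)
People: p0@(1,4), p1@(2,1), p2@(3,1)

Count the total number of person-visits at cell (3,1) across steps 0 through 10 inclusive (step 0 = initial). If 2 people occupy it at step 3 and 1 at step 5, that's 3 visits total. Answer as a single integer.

Step 0: p0@(1,4) p1@(2,1) p2@(3,1) -> at (3,1): 1 [p2], cum=1
Step 1: p0@(2,4) p1@(3,1) p2@ESC -> at (3,1): 1 [p1], cum=2
Step 2: p0@(3,4) p1@ESC p2@ESC -> at (3,1): 0 [-], cum=2
Step 3: p0@(4,4) p1@ESC p2@ESC -> at (3,1): 0 [-], cum=2
Step 4: p0@(4,3) p1@ESC p2@ESC -> at (3,1): 0 [-], cum=2
Step 5: p0@(4,2) p1@ESC p2@ESC -> at (3,1): 0 [-], cum=2
Step 6: p0@ESC p1@ESC p2@ESC -> at (3,1): 0 [-], cum=2
Total visits = 2

Answer: 2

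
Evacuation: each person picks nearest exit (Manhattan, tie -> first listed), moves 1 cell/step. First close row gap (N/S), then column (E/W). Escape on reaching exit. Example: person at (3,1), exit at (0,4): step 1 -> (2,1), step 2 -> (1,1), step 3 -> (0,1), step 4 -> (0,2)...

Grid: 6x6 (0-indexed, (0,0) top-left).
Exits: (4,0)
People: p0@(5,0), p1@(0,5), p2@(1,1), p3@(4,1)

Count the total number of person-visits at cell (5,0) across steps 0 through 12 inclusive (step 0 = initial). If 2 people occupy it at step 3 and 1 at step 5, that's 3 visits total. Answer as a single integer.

Step 0: p0@(5,0) p1@(0,5) p2@(1,1) p3@(4,1) -> at (5,0): 1 [p0], cum=1
Step 1: p0@ESC p1@(1,5) p2@(2,1) p3@ESC -> at (5,0): 0 [-], cum=1
Step 2: p0@ESC p1@(2,5) p2@(3,1) p3@ESC -> at (5,0): 0 [-], cum=1
Step 3: p0@ESC p1@(3,5) p2@(4,1) p3@ESC -> at (5,0): 0 [-], cum=1
Step 4: p0@ESC p1@(4,5) p2@ESC p3@ESC -> at (5,0): 0 [-], cum=1
Step 5: p0@ESC p1@(4,4) p2@ESC p3@ESC -> at (5,0): 0 [-], cum=1
Step 6: p0@ESC p1@(4,3) p2@ESC p3@ESC -> at (5,0): 0 [-], cum=1
Step 7: p0@ESC p1@(4,2) p2@ESC p3@ESC -> at (5,0): 0 [-], cum=1
Step 8: p0@ESC p1@(4,1) p2@ESC p3@ESC -> at (5,0): 0 [-], cum=1
Step 9: p0@ESC p1@ESC p2@ESC p3@ESC -> at (5,0): 0 [-], cum=1
Total visits = 1

Answer: 1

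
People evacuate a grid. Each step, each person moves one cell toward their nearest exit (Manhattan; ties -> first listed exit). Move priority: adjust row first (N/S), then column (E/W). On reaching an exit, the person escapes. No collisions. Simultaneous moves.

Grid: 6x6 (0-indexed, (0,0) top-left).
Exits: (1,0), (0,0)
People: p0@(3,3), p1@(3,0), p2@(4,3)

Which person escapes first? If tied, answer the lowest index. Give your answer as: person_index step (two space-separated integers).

Step 1: p0:(3,3)->(2,3) | p1:(3,0)->(2,0) | p2:(4,3)->(3,3)
Step 2: p0:(2,3)->(1,3) | p1:(2,0)->(1,0)->EXIT | p2:(3,3)->(2,3)
Step 3: p0:(1,3)->(1,2) | p1:escaped | p2:(2,3)->(1,3)
Step 4: p0:(1,2)->(1,1) | p1:escaped | p2:(1,3)->(1,2)
Step 5: p0:(1,1)->(1,0)->EXIT | p1:escaped | p2:(1,2)->(1,1)
Step 6: p0:escaped | p1:escaped | p2:(1,1)->(1,0)->EXIT
Exit steps: [5, 2, 6]
First to escape: p1 at step 2

Answer: 1 2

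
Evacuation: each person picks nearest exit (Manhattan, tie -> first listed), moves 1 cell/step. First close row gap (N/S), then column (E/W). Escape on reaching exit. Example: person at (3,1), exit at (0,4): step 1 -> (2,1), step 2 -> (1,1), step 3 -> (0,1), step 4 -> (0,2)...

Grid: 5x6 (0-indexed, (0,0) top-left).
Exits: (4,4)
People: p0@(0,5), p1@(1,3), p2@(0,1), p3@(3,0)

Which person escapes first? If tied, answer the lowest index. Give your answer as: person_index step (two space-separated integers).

Step 1: p0:(0,5)->(1,5) | p1:(1,3)->(2,3) | p2:(0,1)->(1,1) | p3:(3,0)->(4,0)
Step 2: p0:(1,5)->(2,5) | p1:(2,3)->(3,3) | p2:(1,1)->(2,1) | p3:(4,0)->(4,1)
Step 3: p0:(2,5)->(3,5) | p1:(3,3)->(4,3) | p2:(2,1)->(3,1) | p3:(4,1)->(4,2)
Step 4: p0:(3,5)->(4,5) | p1:(4,3)->(4,4)->EXIT | p2:(3,1)->(4,1) | p3:(4,2)->(4,3)
Step 5: p0:(4,5)->(4,4)->EXIT | p1:escaped | p2:(4,1)->(4,2) | p3:(4,3)->(4,4)->EXIT
Step 6: p0:escaped | p1:escaped | p2:(4,2)->(4,3) | p3:escaped
Step 7: p0:escaped | p1:escaped | p2:(4,3)->(4,4)->EXIT | p3:escaped
Exit steps: [5, 4, 7, 5]
First to escape: p1 at step 4

Answer: 1 4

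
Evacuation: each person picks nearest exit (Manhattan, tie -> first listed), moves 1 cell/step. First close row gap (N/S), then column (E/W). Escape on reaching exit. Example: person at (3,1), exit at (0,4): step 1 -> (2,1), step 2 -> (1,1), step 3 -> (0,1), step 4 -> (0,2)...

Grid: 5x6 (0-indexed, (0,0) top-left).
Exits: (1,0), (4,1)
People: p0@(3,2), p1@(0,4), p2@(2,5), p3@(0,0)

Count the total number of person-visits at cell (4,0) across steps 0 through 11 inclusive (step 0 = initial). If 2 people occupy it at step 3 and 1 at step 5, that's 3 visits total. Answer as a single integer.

Step 0: p0@(3,2) p1@(0,4) p2@(2,5) p3@(0,0) -> at (4,0): 0 [-], cum=0
Step 1: p0@(4,2) p1@(1,4) p2@(1,5) p3@ESC -> at (4,0): 0 [-], cum=0
Step 2: p0@ESC p1@(1,3) p2@(1,4) p3@ESC -> at (4,0): 0 [-], cum=0
Step 3: p0@ESC p1@(1,2) p2@(1,3) p3@ESC -> at (4,0): 0 [-], cum=0
Step 4: p0@ESC p1@(1,1) p2@(1,2) p3@ESC -> at (4,0): 0 [-], cum=0
Step 5: p0@ESC p1@ESC p2@(1,1) p3@ESC -> at (4,0): 0 [-], cum=0
Step 6: p0@ESC p1@ESC p2@ESC p3@ESC -> at (4,0): 0 [-], cum=0
Total visits = 0

Answer: 0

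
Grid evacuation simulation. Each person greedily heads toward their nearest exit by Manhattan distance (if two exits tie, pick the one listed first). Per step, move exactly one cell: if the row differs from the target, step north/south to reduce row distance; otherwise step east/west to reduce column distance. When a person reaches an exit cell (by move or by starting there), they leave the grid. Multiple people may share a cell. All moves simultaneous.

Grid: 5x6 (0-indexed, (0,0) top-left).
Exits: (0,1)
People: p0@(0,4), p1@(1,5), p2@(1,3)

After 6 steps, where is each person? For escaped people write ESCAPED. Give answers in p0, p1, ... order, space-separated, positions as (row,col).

Step 1: p0:(0,4)->(0,3) | p1:(1,5)->(0,5) | p2:(1,3)->(0,3)
Step 2: p0:(0,3)->(0,2) | p1:(0,5)->(0,4) | p2:(0,3)->(0,2)
Step 3: p0:(0,2)->(0,1)->EXIT | p1:(0,4)->(0,3) | p2:(0,2)->(0,1)->EXIT
Step 4: p0:escaped | p1:(0,3)->(0,2) | p2:escaped
Step 5: p0:escaped | p1:(0,2)->(0,1)->EXIT | p2:escaped

ESCAPED ESCAPED ESCAPED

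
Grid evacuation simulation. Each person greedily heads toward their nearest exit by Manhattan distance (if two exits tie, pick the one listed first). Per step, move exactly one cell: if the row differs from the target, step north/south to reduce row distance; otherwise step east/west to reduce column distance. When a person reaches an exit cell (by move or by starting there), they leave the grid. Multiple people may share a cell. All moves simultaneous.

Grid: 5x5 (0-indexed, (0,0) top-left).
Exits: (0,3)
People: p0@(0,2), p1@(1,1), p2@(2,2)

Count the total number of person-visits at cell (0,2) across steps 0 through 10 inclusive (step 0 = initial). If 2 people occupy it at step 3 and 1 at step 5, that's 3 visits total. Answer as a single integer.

Step 0: p0@(0,2) p1@(1,1) p2@(2,2) -> at (0,2): 1 [p0], cum=1
Step 1: p0@ESC p1@(0,1) p2@(1,2) -> at (0,2): 0 [-], cum=1
Step 2: p0@ESC p1@(0,2) p2@(0,2) -> at (0,2): 2 [p1,p2], cum=3
Step 3: p0@ESC p1@ESC p2@ESC -> at (0,2): 0 [-], cum=3
Total visits = 3

Answer: 3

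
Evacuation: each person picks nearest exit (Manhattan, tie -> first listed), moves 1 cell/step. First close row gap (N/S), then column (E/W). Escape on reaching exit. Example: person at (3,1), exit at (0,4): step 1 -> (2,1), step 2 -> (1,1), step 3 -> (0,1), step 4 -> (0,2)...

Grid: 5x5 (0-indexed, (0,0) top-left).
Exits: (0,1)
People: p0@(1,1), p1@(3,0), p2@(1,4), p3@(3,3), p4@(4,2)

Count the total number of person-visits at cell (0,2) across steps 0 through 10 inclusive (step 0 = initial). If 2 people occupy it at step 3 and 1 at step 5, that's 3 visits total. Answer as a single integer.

Step 0: p0@(1,1) p1@(3,0) p2@(1,4) p3@(3,3) p4@(4,2) -> at (0,2): 0 [-], cum=0
Step 1: p0@ESC p1@(2,0) p2@(0,4) p3@(2,3) p4@(3,2) -> at (0,2): 0 [-], cum=0
Step 2: p0@ESC p1@(1,0) p2@(0,3) p3@(1,3) p4@(2,2) -> at (0,2): 0 [-], cum=0
Step 3: p0@ESC p1@(0,0) p2@(0,2) p3@(0,3) p4@(1,2) -> at (0,2): 1 [p2], cum=1
Step 4: p0@ESC p1@ESC p2@ESC p3@(0,2) p4@(0,2) -> at (0,2): 2 [p3,p4], cum=3
Step 5: p0@ESC p1@ESC p2@ESC p3@ESC p4@ESC -> at (0,2): 0 [-], cum=3
Total visits = 3

Answer: 3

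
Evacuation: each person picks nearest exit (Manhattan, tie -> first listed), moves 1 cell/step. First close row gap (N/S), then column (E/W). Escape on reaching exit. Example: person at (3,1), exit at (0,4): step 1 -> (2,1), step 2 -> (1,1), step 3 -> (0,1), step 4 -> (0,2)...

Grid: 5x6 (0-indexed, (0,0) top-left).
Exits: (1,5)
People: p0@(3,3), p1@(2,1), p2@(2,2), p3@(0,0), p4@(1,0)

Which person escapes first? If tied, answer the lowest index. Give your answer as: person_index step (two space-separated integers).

Step 1: p0:(3,3)->(2,3) | p1:(2,1)->(1,1) | p2:(2,2)->(1,2) | p3:(0,0)->(1,0) | p4:(1,0)->(1,1)
Step 2: p0:(2,3)->(1,3) | p1:(1,1)->(1,2) | p2:(1,2)->(1,3) | p3:(1,0)->(1,1) | p4:(1,1)->(1,2)
Step 3: p0:(1,3)->(1,4) | p1:(1,2)->(1,3) | p2:(1,3)->(1,4) | p3:(1,1)->(1,2) | p4:(1,2)->(1,3)
Step 4: p0:(1,4)->(1,5)->EXIT | p1:(1,3)->(1,4) | p2:(1,4)->(1,5)->EXIT | p3:(1,2)->(1,3) | p4:(1,3)->(1,4)
Step 5: p0:escaped | p1:(1,4)->(1,5)->EXIT | p2:escaped | p3:(1,3)->(1,4) | p4:(1,4)->(1,5)->EXIT
Step 6: p0:escaped | p1:escaped | p2:escaped | p3:(1,4)->(1,5)->EXIT | p4:escaped
Exit steps: [4, 5, 4, 6, 5]
First to escape: p0 at step 4

Answer: 0 4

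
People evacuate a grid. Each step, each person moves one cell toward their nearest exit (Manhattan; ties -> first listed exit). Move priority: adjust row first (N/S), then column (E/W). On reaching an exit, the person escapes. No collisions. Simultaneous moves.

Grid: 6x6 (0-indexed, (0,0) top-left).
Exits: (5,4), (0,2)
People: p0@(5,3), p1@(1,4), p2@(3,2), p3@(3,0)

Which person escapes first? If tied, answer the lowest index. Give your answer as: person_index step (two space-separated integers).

Answer: 0 1

Derivation:
Step 1: p0:(5,3)->(5,4)->EXIT | p1:(1,4)->(0,4) | p2:(3,2)->(2,2) | p3:(3,0)->(2,0)
Step 2: p0:escaped | p1:(0,4)->(0,3) | p2:(2,2)->(1,2) | p3:(2,0)->(1,0)
Step 3: p0:escaped | p1:(0,3)->(0,2)->EXIT | p2:(1,2)->(0,2)->EXIT | p3:(1,0)->(0,0)
Step 4: p0:escaped | p1:escaped | p2:escaped | p3:(0,0)->(0,1)
Step 5: p0:escaped | p1:escaped | p2:escaped | p3:(0,1)->(0,2)->EXIT
Exit steps: [1, 3, 3, 5]
First to escape: p0 at step 1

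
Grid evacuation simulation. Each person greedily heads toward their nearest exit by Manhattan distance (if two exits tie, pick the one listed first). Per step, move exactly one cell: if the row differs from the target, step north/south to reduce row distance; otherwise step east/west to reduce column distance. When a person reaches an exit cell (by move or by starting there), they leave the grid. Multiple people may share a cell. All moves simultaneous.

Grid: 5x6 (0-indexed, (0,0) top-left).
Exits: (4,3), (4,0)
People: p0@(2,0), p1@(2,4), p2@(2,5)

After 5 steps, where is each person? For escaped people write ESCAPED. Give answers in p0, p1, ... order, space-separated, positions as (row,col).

Step 1: p0:(2,0)->(3,0) | p1:(2,4)->(3,4) | p2:(2,5)->(3,5)
Step 2: p0:(3,0)->(4,0)->EXIT | p1:(3,4)->(4,4) | p2:(3,5)->(4,5)
Step 3: p0:escaped | p1:(4,4)->(4,3)->EXIT | p2:(4,5)->(4,4)
Step 4: p0:escaped | p1:escaped | p2:(4,4)->(4,3)->EXIT

ESCAPED ESCAPED ESCAPED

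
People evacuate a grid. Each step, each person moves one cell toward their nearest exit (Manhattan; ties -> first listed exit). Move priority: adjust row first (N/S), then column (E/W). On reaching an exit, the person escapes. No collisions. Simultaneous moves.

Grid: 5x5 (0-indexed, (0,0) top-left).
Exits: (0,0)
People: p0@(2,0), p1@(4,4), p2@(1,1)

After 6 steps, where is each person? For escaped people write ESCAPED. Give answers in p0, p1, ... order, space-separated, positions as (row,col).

Step 1: p0:(2,0)->(1,0) | p1:(4,4)->(3,4) | p2:(1,1)->(0,1)
Step 2: p0:(1,0)->(0,0)->EXIT | p1:(3,4)->(2,4) | p2:(0,1)->(0,0)->EXIT
Step 3: p0:escaped | p1:(2,4)->(1,4) | p2:escaped
Step 4: p0:escaped | p1:(1,4)->(0,4) | p2:escaped
Step 5: p0:escaped | p1:(0,4)->(0,3) | p2:escaped
Step 6: p0:escaped | p1:(0,3)->(0,2) | p2:escaped

ESCAPED (0,2) ESCAPED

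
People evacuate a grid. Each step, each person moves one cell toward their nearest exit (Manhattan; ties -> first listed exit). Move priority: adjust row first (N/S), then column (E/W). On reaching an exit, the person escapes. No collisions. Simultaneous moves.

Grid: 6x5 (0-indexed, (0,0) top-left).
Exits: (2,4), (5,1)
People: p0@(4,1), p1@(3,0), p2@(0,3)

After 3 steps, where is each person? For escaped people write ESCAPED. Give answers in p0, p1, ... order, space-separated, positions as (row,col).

Step 1: p0:(4,1)->(5,1)->EXIT | p1:(3,0)->(4,0) | p2:(0,3)->(1,3)
Step 2: p0:escaped | p1:(4,0)->(5,0) | p2:(1,3)->(2,3)
Step 3: p0:escaped | p1:(5,0)->(5,1)->EXIT | p2:(2,3)->(2,4)->EXIT

ESCAPED ESCAPED ESCAPED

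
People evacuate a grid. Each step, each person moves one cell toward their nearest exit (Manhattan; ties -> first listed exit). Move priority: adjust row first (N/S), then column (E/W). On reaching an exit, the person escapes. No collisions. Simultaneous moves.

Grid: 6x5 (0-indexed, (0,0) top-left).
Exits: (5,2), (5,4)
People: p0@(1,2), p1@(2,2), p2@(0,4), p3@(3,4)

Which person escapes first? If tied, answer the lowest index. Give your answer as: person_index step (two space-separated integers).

Step 1: p0:(1,2)->(2,2) | p1:(2,2)->(3,2) | p2:(0,4)->(1,4) | p3:(3,4)->(4,4)
Step 2: p0:(2,2)->(3,2) | p1:(3,2)->(4,2) | p2:(1,4)->(2,4) | p3:(4,4)->(5,4)->EXIT
Step 3: p0:(3,2)->(4,2) | p1:(4,2)->(5,2)->EXIT | p2:(2,4)->(3,4) | p3:escaped
Step 4: p0:(4,2)->(5,2)->EXIT | p1:escaped | p2:(3,4)->(4,4) | p3:escaped
Step 5: p0:escaped | p1:escaped | p2:(4,4)->(5,4)->EXIT | p3:escaped
Exit steps: [4, 3, 5, 2]
First to escape: p3 at step 2

Answer: 3 2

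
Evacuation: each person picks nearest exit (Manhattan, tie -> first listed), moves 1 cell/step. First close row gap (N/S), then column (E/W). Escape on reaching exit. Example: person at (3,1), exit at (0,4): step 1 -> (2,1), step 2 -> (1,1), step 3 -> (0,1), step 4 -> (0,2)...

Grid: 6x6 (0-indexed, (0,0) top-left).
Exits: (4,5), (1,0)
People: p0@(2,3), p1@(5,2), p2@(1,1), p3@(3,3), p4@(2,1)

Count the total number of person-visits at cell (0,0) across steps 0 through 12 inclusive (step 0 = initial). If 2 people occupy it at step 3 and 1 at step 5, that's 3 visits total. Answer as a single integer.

Step 0: p0@(2,3) p1@(5,2) p2@(1,1) p3@(3,3) p4@(2,1) -> at (0,0): 0 [-], cum=0
Step 1: p0@(3,3) p1@(4,2) p2@ESC p3@(4,3) p4@(1,1) -> at (0,0): 0 [-], cum=0
Step 2: p0@(4,3) p1@(4,3) p2@ESC p3@(4,4) p4@ESC -> at (0,0): 0 [-], cum=0
Step 3: p0@(4,4) p1@(4,4) p2@ESC p3@ESC p4@ESC -> at (0,0): 0 [-], cum=0
Step 4: p0@ESC p1@ESC p2@ESC p3@ESC p4@ESC -> at (0,0): 0 [-], cum=0
Total visits = 0

Answer: 0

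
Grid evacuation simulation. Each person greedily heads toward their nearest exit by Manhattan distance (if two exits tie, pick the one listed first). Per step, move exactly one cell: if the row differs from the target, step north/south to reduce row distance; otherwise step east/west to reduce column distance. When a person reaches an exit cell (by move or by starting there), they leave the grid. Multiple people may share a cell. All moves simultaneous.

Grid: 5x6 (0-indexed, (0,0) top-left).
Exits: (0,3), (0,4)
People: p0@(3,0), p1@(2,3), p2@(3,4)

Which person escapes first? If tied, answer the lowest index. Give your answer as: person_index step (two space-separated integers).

Step 1: p0:(3,0)->(2,0) | p1:(2,3)->(1,3) | p2:(3,4)->(2,4)
Step 2: p0:(2,0)->(1,0) | p1:(1,3)->(0,3)->EXIT | p2:(2,4)->(1,4)
Step 3: p0:(1,0)->(0,0) | p1:escaped | p2:(1,4)->(0,4)->EXIT
Step 4: p0:(0,0)->(0,1) | p1:escaped | p2:escaped
Step 5: p0:(0,1)->(0,2) | p1:escaped | p2:escaped
Step 6: p0:(0,2)->(0,3)->EXIT | p1:escaped | p2:escaped
Exit steps: [6, 2, 3]
First to escape: p1 at step 2

Answer: 1 2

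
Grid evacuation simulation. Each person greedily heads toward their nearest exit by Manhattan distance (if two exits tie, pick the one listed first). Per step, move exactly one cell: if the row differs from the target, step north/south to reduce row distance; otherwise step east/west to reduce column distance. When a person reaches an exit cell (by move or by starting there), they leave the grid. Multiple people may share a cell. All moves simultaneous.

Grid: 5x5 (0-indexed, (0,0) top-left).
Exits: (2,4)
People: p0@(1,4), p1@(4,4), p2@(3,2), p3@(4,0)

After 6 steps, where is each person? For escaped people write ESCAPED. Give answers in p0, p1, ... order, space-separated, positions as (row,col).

Step 1: p0:(1,4)->(2,4)->EXIT | p1:(4,4)->(3,4) | p2:(3,2)->(2,2) | p3:(4,0)->(3,0)
Step 2: p0:escaped | p1:(3,4)->(2,4)->EXIT | p2:(2,2)->(2,3) | p3:(3,0)->(2,0)
Step 3: p0:escaped | p1:escaped | p2:(2,3)->(2,4)->EXIT | p3:(2,0)->(2,1)
Step 4: p0:escaped | p1:escaped | p2:escaped | p3:(2,1)->(2,2)
Step 5: p0:escaped | p1:escaped | p2:escaped | p3:(2,2)->(2,3)
Step 6: p0:escaped | p1:escaped | p2:escaped | p3:(2,3)->(2,4)->EXIT

ESCAPED ESCAPED ESCAPED ESCAPED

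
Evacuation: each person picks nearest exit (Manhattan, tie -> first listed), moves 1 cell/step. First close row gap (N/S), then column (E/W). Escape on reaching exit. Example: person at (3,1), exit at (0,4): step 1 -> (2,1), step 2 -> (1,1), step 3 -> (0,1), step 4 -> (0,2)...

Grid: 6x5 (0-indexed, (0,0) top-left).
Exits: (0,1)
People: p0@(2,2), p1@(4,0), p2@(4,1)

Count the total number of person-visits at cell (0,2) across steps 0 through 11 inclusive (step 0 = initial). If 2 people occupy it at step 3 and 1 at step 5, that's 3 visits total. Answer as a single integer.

Step 0: p0@(2,2) p1@(4,0) p2@(4,1) -> at (0,2): 0 [-], cum=0
Step 1: p0@(1,2) p1@(3,0) p2@(3,1) -> at (0,2): 0 [-], cum=0
Step 2: p0@(0,2) p1@(2,0) p2@(2,1) -> at (0,2): 1 [p0], cum=1
Step 3: p0@ESC p1@(1,0) p2@(1,1) -> at (0,2): 0 [-], cum=1
Step 4: p0@ESC p1@(0,0) p2@ESC -> at (0,2): 0 [-], cum=1
Step 5: p0@ESC p1@ESC p2@ESC -> at (0,2): 0 [-], cum=1
Total visits = 1

Answer: 1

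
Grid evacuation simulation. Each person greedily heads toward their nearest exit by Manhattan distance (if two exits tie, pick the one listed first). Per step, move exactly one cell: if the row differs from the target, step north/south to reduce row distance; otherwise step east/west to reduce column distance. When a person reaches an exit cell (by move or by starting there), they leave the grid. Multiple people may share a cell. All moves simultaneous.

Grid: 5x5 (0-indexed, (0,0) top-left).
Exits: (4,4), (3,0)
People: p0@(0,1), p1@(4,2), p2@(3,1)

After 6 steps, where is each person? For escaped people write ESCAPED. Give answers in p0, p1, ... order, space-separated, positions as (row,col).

Step 1: p0:(0,1)->(1,1) | p1:(4,2)->(4,3) | p2:(3,1)->(3,0)->EXIT
Step 2: p0:(1,1)->(2,1) | p1:(4,3)->(4,4)->EXIT | p2:escaped
Step 3: p0:(2,1)->(3,1) | p1:escaped | p2:escaped
Step 4: p0:(3,1)->(3,0)->EXIT | p1:escaped | p2:escaped

ESCAPED ESCAPED ESCAPED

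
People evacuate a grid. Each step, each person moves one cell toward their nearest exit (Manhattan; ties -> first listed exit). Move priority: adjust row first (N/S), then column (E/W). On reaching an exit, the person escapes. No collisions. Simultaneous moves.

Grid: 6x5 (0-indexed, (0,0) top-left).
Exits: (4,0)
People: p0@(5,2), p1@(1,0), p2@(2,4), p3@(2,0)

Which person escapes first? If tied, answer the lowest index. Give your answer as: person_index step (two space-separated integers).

Answer: 3 2

Derivation:
Step 1: p0:(5,2)->(4,2) | p1:(1,0)->(2,0) | p2:(2,4)->(3,4) | p3:(2,0)->(3,0)
Step 2: p0:(4,2)->(4,1) | p1:(2,0)->(3,0) | p2:(3,4)->(4,4) | p3:(3,0)->(4,0)->EXIT
Step 3: p0:(4,1)->(4,0)->EXIT | p1:(3,0)->(4,0)->EXIT | p2:(4,4)->(4,3) | p3:escaped
Step 4: p0:escaped | p1:escaped | p2:(4,3)->(4,2) | p3:escaped
Step 5: p0:escaped | p1:escaped | p2:(4,2)->(4,1) | p3:escaped
Step 6: p0:escaped | p1:escaped | p2:(4,1)->(4,0)->EXIT | p3:escaped
Exit steps: [3, 3, 6, 2]
First to escape: p3 at step 2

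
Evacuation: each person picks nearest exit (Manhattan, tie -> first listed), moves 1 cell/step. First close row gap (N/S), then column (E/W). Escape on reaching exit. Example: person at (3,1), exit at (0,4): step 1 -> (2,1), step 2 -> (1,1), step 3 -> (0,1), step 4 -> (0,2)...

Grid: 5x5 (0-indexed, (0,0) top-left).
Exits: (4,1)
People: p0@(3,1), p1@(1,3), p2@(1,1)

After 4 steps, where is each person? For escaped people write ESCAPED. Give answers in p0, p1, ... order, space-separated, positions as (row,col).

Step 1: p0:(3,1)->(4,1)->EXIT | p1:(1,3)->(2,3) | p2:(1,1)->(2,1)
Step 2: p0:escaped | p1:(2,3)->(3,3) | p2:(2,1)->(3,1)
Step 3: p0:escaped | p1:(3,3)->(4,3) | p2:(3,1)->(4,1)->EXIT
Step 4: p0:escaped | p1:(4,3)->(4,2) | p2:escaped

ESCAPED (4,2) ESCAPED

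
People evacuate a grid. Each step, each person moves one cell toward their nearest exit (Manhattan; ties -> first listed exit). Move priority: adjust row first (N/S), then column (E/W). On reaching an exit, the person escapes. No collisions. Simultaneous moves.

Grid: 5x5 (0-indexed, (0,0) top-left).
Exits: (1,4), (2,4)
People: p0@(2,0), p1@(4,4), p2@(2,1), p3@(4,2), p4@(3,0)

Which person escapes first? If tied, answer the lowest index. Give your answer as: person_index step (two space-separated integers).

Step 1: p0:(2,0)->(2,1) | p1:(4,4)->(3,4) | p2:(2,1)->(2,2) | p3:(4,2)->(3,2) | p4:(3,0)->(2,0)
Step 2: p0:(2,1)->(2,2) | p1:(3,4)->(2,4)->EXIT | p2:(2,2)->(2,3) | p3:(3,2)->(2,2) | p4:(2,0)->(2,1)
Step 3: p0:(2,2)->(2,3) | p1:escaped | p2:(2,3)->(2,4)->EXIT | p3:(2,2)->(2,3) | p4:(2,1)->(2,2)
Step 4: p0:(2,3)->(2,4)->EXIT | p1:escaped | p2:escaped | p3:(2,3)->(2,4)->EXIT | p4:(2,2)->(2,3)
Step 5: p0:escaped | p1:escaped | p2:escaped | p3:escaped | p4:(2,3)->(2,4)->EXIT
Exit steps: [4, 2, 3, 4, 5]
First to escape: p1 at step 2

Answer: 1 2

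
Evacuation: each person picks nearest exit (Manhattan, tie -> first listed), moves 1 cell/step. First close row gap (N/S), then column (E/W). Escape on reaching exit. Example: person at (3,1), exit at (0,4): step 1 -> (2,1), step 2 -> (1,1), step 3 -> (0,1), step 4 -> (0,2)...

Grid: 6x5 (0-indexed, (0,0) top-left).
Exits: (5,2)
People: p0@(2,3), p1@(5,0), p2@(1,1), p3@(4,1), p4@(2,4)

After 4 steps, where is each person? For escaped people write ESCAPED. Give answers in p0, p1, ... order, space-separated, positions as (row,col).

Step 1: p0:(2,3)->(3,3) | p1:(5,0)->(5,1) | p2:(1,1)->(2,1) | p3:(4,1)->(5,1) | p4:(2,4)->(3,4)
Step 2: p0:(3,3)->(4,3) | p1:(5,1)->(5,2)->EXIT | p2:(2,1)->(3,1) | p3:(5,1)->(5,2)->EXIT | p4:(3,4)->(4,4)
Step 3: p0:(4,3)->(5,3) | p1:escaped | p2:(3,1)->(4,1) | p3:escaped | p4:(4,4)->(5,4)
Step 4: p0:(5,3)->(5,2)->EXIT | p1:escaped | p2:(4,1)->(5,1) | p3:escaped | p4:(5,4)->(5,3)

ESCAPED ESCAPED (5,1) ESCAPED (5,3)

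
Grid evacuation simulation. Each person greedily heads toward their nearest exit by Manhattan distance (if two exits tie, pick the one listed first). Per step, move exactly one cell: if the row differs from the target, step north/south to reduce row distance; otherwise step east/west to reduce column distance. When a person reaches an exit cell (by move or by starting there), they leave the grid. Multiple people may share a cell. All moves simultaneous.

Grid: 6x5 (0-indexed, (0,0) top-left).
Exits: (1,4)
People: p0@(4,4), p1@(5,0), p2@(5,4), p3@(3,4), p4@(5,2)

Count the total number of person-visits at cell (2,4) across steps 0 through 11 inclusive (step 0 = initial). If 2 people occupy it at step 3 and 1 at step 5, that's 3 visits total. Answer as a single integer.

Answer: 3

Derivation:
Step 0: p0@(4,4) p1@(5,0) p2@(5,4) p3@(3,4) p4@(5,2) -> at (2,4): 0 [-], cum=0
Step 1: p0@(3,4) p1@(4,0) p2@(4,4) p3@(2,4) p4@(4,2) -> at (2,4): 1 [p3], cum=1
Step 2: p0@(2,4) p1@(3,0) p2@(3,4) p3@ESC p4@(3,2) -> at (2,4): 1 [p0], cum=2
Step 3: p0@ESC p1@(2,0) p2@(2,4) p3@ESC p4@(2,2) -> at (2,4): 1 [p2], cum=3
Step 4: p0@ESC p1@(1,0) p2@ESC p3@ESC p4@(1,2) -> at (2,4): 0 [-], cum=3
Step 5: p0@ESC p1@(1,1) p2@ESC p3@ESC p4@(1,3) -> at (2,4): 0 [-], cum=3
Step 6: p0@ESC p1@(1,2) p2@ESC p3@ESC p4@ESC -> at (2,4): 0 [-], cum=3
Step 7: p0@ESC p1@(1,3) p2@ESC p3@ESC p4@ESC -> at (2,4): 0 [-], cum=3
Step 8: p0@ESC p1@ESC p2@ESC p3@ESC p4@ESC -> at (2,4): 0 [-], cum=3
Total visits = 3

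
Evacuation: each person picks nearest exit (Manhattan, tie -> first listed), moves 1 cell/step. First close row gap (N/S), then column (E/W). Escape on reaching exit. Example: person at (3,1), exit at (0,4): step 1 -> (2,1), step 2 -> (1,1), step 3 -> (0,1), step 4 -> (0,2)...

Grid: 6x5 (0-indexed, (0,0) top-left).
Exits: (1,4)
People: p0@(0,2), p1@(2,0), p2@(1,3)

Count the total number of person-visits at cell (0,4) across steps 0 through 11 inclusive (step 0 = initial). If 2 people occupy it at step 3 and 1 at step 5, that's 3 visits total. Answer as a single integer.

Step 0: p0@(0,2) p1@(2,0) p2@(1,3) -> at (0,4): 0 [-], cum=0
Step 1: p0@(1,2) p1@(1,0) p2@ESC -> at (0,4): 0 [-], cum=0
Step 2: p0@(1,3) p1@(1,1) p2@ESC -> at (0,4): 0 [-], cum=0
Step 3: p0@ESC p1@(1,2) p2@ESC -> at (0,4): 0 [-], cum=0
Step 4: p0@ESC p1@(1,3) p2@ESC -> at (0,4): 0 [-], cum=0
Step 5: p0@ESC p1@ESC p2@ESC -> at (0,4): 0 [-], cum=0
Total visits = 0

Answer: 0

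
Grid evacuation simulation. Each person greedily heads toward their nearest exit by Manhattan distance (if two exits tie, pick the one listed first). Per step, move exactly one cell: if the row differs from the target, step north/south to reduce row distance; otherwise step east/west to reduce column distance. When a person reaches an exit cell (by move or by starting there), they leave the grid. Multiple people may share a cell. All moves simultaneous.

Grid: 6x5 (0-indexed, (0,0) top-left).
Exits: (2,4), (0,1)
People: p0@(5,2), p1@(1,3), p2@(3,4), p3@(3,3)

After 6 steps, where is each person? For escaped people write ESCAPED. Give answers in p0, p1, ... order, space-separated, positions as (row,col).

Step 1: p0:(5,2)->(4,2) | p1:(1,3)->(2,3) | p2:(3,4)->(2,4)->EXIT | p3:(3,3)->(2,3)
Step 2: p0:(4,2)->(3,2) | p1:(2,3)->(2,4)->EXIT | p2:escaped | p3:(2,3)->(2,4)->EXIT
Step 3: p0:(3,2)->(2,2) | p1:escaped | p2:escaped | p3:escaped
Step 4: p0:(2,2)->(2,3) | p1:escaped | p2:escaped | p3:escaped
Step 5: p0:(2,3)->(2,4)->EXIT | p1:escaped | p2:escaped | p3:escaped

ESCAPED ESCAPED ESCAPED ESCAPED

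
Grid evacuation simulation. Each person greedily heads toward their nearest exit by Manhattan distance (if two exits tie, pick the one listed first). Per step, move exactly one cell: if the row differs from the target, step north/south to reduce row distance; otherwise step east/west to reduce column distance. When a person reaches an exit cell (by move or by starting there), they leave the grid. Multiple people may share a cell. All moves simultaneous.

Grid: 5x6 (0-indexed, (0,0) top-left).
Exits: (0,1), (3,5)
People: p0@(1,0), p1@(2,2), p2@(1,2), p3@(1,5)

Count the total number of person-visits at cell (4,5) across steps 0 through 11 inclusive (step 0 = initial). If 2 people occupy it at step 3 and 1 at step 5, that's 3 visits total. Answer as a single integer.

Step 0: p0@(1,0) p1@(2,2) p2@(1,2) p3@(1,5) -> at (4,5): 0 [-], cum=0
Step 1: p0@(0,0) p1@(1,2) p2@(0,2) p3@(2,5) -> at (4,5): 0 [-], cum=0
Step 2: p0@ESC p1@(0,2) p2@ESC p3@ESC -> at (4,5): 0 [-], cum=0
Step 3: p0@ESC p1@ESC p2@ESC p3@ESC -> at (4,5): 0 [-], cum=0
Total visits = 0

Answer: 0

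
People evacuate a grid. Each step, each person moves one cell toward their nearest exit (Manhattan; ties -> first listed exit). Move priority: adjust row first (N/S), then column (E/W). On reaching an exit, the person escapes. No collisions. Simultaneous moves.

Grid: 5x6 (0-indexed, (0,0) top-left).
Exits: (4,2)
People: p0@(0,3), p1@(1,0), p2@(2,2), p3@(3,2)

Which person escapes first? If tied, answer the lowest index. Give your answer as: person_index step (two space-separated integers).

Answer: 3 1

Derivation:
Step 1: p0:(0,3)->(1,3) | p1:(1,0)->(2,0) | p2:(2,2)->(3,2) | p3:(3,2)->(4,2)->EXIT
Step 2: p0:(1,3)->(2,3) | p1:(2,0)->(3,0) | p2:(3,2)->(4,2)->EXIT | p3:escaped
Step 3: p0:(2,3)->(3,3) | p1:(3,0)->(4,0) | p2:escaped | p3:escaped
Step 4: p0:(3,3)->(4,3) | p1:(4,0)->(4,1) | p2:escaped | p3:escaped
Step 5: p0:(4,3)->(4,2)->EXIT | p1:(4,1)->(4,2)->EXIT | p2:escaped | p3:escaped
Exit steps: [5, 5, 2, 1]
First to escape: p3 at step 1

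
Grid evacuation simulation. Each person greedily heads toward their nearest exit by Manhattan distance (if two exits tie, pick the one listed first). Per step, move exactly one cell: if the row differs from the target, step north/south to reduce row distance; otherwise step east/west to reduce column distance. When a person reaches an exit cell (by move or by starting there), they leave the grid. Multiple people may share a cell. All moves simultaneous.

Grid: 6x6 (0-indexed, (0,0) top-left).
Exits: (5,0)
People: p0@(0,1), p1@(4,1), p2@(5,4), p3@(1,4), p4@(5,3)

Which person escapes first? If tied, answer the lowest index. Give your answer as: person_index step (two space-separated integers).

Step 1: p0:(0,1)->(1,1) | p1:(4,1)->(5,1) | p2:(5,4)->(5,3) | p3:(1,4)->(2,4) | p4:(5,3)->(5,2)
Step 2: p0:(1,1)->(2,1) | p1:(5,1)->(5,0)->EXIT | p2:(5,3)->(5,2) | p3:(2,4)->(3,4) | p4:(5,2)->(5,1)
Step 3: p0:(2,1)->(3,1) | p1:escaped | p2:(5,2)->(5,1) | p3:(3,4)->(4,4) | p4:(5,1)->(5,0)->EXIT
Step 4: p0:(3,1)->(4,1) | p1:escaped | p2:(5,1)->(5,0)->EXIT | p3:(4,4)->(5,4) | p4:escaped
Step 5: p0:(4,1)->(5,1) | p1:escaped | p2:escaped | p3:(5,4)->(5,3) | p4:escaped
Step 6: p0:(5,1)->(5,0)->EXIT | p1:escaped | p2:escaped | p3:(5,3)->(5,2) | p4:escaped
Step 7: p0:escaped | p1:escaped | p2:escaped | p3:(5,2)->(5,1) | p4:escaped
Step 8: p0:escaped | p1:escaped | p2:escaped | p3:(5,1)->(5,0)->EXIT | p4:escaped
Exit steps: [6, 2, 4, 8, 3]
First to escape: p1 at step 2

Answer: 1 2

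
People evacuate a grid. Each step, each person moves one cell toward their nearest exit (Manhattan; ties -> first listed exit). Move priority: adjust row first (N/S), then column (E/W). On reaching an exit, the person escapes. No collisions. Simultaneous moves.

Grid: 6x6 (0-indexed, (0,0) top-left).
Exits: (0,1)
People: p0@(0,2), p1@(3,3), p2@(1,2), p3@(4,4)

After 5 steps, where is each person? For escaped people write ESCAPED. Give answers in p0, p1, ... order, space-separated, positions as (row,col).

Step 1: p0:(0,2)->(0,1)->EXIT | p1:(3,3)->(2,3) | p2:(1,2)->(0,2) | p3:(4,4)->(3,4)
Step 2: p0:escaped | p1:(2,3)->(1,3) | p2:(0,2)->(0,1)->EXIT | p3:(3,4)->(2,4)
Step 3: p0:escaped | p1:(1,3)->(0,3) | p2:escaped | p3:(2,4)->(1,4)
Step 4: p0:escaped | p1:(0,3)->(0,2) | p2:escaped | p3:(1,4)->(0,4)
Step 5: p0:escaped | p1:(0,2)->(0,1)->EXIT | p2:escaped | p3:(0,4)->(0,3)

ESCAPED ESCAPED ESCAPED (0,3)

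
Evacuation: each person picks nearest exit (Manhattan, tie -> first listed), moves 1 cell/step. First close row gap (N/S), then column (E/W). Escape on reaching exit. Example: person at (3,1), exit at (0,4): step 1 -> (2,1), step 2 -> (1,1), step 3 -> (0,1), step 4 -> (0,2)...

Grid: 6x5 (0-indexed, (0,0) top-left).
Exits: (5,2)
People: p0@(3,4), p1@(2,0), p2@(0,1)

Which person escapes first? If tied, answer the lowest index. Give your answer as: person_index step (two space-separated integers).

Step 1: p0:(3,4)->(4,4) | p1:(2,0)->(3,0) | p2:(0,1)->(1,1)
Step 2: p0:(4,4)->(5,4) | p1:(3,0)->(4,0) | p2:(1,1)->(2,1)
Step 3: p0:(5,4)->(5,3) | p1:(4,0)->(5,0) | p2:(2,1)->(3,1)
Step 4: p0:(5,3)->(5,2)->EXIT | p1:(5,0)->(5,1) | p2:(3,1)->(4,1)
Step 5: p0:escaped | p1:(5,1)->(5,2)->EXIT | p2:(4,1)->(5,1)
Step 6: p0:escaped | p1:escaped | p2:(5,1)->(5,2)->EXIT
Exit steps: [4, 5, 6]
First to escape: p0 at step 4

Answer: 0 4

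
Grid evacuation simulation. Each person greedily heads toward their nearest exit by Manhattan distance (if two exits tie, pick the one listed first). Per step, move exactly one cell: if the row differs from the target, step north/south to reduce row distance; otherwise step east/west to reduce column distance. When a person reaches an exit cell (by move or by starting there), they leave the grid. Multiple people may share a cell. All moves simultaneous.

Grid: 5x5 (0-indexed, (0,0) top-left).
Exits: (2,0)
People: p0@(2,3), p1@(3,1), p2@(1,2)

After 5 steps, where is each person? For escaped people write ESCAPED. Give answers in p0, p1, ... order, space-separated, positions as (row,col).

Step 1: p0:(2,3)->(2,2) | p1:(3,1)->(2,1) | p2:(1,2)->(2,2)
Step 2: p0:(2,2)->(2,1) | p1:(2,1)->(2,0)->EXIT | p2:(2,2)->(2,1)
Step 3: p0:(2,1)->(2,0)->EXIT | p1:escaped | p2:(2,1)->(2,0)->EXIT

ESCAPED ESCAPED ESCAPED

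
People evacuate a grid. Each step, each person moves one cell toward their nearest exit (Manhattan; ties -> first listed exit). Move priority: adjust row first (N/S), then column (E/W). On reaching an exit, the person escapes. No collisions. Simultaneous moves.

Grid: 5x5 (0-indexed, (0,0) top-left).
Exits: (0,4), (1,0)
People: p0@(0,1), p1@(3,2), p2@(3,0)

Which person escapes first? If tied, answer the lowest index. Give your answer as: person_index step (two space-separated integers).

Answer: 0 2

Derivation:
Step 1: p0:(0,1)->(1,1) | p1:(3,2)->(2,2) | p2:(3,0)->(2,0)
Step 2: p0:(1,1)->(1,0)->EXIT | p1:(2,2)->(1,2) | p2:(2,0)->(1,0)->EXIT
Step 3: p0:escaped | p1:(1,2)->(1,1) | p2:escaped
Step 4: p0:escaped | p1:(1,1)->(1,0)->EXIT | p2:escaped
Exit steps: [2, 4, 2]
First to escape: p0 at step 2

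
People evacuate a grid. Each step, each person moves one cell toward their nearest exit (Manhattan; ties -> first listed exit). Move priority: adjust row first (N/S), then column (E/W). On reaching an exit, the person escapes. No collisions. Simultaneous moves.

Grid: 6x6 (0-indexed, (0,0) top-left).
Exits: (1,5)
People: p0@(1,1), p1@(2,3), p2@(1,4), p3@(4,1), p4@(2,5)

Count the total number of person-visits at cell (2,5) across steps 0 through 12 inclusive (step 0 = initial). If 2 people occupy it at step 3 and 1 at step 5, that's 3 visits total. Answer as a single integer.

Answer: 1

Derivation:
Step 0: p0@(1,1) p1@(2,3) p2@(1,4) p3@(4,1) p4@(2,5) -> at (2,5): 1 [p4], cum=1
Step 1: p0@(1,2) p1@(1,3) p2@ESC p3@(3,1) p4@ESC -> at (2,5): 0 [-], cum=1
Step 2: p0@(1,3) p1@(1,4) p2@ESC p3@(2,1) p4@ESC -> at (2,5): 0 [-], cum=1
Step 3: p0@(1,4) p1@ESC p2@ESC p3@(1,1) p4@ESC -> at (2,5): 0 [-], cum=1
Step 4: p0@ESC p1@ESC p2@ESC p3@(1,2) p4@ESC -> at (2,5): 0 [-], cum=1
Step 5: p0@ESC p1@ESC p2@ESC p3@(1,3) p4@ESC -> at (2,5): 0 [-], cum=1
Step 6: p0@ESC p1@ESC p2@ESC p3@(1,4) p4@ESC -> at (2,5): 0 [-], cum=1
Step 7: p0@ESC p1@ESC p2@ESC p3@ESC p4@ESC -> at (2,5): 0 [-], cum=1
Total visits = 1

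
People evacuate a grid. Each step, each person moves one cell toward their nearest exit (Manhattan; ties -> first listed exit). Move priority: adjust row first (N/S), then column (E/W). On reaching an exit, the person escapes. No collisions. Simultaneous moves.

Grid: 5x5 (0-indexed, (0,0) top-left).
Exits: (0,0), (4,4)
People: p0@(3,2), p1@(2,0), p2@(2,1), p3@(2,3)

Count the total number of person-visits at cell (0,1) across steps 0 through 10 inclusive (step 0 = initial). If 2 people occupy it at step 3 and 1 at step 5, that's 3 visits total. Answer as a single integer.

Step 0: p0@(3,2) p1@(2,0) p2@(2,1) p3@(2,3) -> at (0,1): 0 [-], cum=0
Step 1: p0@(4,2) p1@(1,0) p2@(1,1) p3@(3,3) -> at (0,1): 0 [-], cum=0
Step 2: p0@(4,3) p1@ESC p2@(0,1) p3@(4,3) -> at (0,1): 1 [p2], cum=1
Step 3: p0@ESC p1@ESC p2@ESC p3@ESC -> at (0,1): 0 [-], cum=1
Total visits = 1

Answer: 1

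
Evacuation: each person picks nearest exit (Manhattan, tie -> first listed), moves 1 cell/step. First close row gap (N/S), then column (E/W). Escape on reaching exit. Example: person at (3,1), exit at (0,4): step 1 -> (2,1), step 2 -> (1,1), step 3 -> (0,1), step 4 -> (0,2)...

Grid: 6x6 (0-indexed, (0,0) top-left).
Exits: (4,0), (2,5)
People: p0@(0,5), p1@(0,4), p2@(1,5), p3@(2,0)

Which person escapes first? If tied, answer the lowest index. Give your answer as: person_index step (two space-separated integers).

Answer: 2 1

Derivation:
Step 1: p0:(0,5)->(1,5) | p1:(0,4)->(1,4) | p2:(1,5)->(2,5)->EXIT | p3:(2,0)->(3,0)
Step 2: p0:(1,5)->(2,5)->EXIT | p1:(1,4)->(2,4) | p2:escaped | p3:(3,0)->(4,0)->EXIT
Step 3: p0:escaped | p1:(2,4)->(2,5)->EXIT | p2:escaped | p3:escaped
Exit steps: [2, 3, 1, 2]
First to escape: p2 at step 1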